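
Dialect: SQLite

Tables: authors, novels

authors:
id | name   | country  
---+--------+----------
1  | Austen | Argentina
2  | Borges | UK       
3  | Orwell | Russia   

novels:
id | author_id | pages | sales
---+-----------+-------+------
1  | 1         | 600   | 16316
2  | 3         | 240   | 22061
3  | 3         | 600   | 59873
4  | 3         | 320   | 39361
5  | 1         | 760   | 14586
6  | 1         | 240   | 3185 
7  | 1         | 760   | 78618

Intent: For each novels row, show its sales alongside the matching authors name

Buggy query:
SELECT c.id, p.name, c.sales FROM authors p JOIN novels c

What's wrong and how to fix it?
Bug: JOIN with no ON clause produces a cartesian product; every novels row pairs with every authors row

Fix: Specify the join condition linking the foreign key to the parent id

Corrected query:
SELECT c.id, p.name, c.sales FROM authors p JOIN novels c ON c.author_id = p.id

Result:
id | name   | sales
---+--------+------
1  | Austen | 16316
2  | Orwell | 22061
3  | Orwell | 59873
4  | Orwell | 39361
5  | Austen | 14586
6  | Austen | 3185 
7  | Austen | 78618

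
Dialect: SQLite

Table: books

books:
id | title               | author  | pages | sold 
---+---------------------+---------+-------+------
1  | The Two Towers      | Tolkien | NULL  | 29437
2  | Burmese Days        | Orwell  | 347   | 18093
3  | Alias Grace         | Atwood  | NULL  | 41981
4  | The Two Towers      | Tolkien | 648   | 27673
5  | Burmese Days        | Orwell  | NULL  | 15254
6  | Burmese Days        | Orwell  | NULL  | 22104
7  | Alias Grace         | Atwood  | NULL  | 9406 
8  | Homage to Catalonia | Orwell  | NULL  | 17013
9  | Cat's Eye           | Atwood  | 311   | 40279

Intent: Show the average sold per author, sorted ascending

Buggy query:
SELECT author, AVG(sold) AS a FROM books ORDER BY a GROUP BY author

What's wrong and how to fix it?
Bug: ORDER BY appears before GROUP BY; SQL clause order requires GROUP BY first

Fix: Reorder: SELECT … FROM … GROUP BY … ORDER BY …

Corrected query:
SELECT author, AVG(sold) AS a FROM books GROUP BY author ORDER BY a

Result:
author  | a           
--------+-------------
Orwell  | 18116       
Tolkien | 28555       
Atwood  | 30555.333333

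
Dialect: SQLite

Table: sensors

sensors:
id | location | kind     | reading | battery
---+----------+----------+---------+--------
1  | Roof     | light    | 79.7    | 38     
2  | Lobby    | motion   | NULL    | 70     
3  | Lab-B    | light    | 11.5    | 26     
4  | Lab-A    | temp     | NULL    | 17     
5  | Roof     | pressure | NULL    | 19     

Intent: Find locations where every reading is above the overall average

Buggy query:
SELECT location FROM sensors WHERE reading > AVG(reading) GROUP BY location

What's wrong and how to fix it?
Bug: WHERE evaluates per row before aggregation, so AVG() is unavailable

Fix: Compute the overall average in a scalar subquery and compare each group's MIN against it in HAVING

Corrected query:
SELECT location FROM sensors GROUP BY location HAVING MIN(reading) > (SELECT AVG(reading) FROM sensors)

Result:
location
--------
Roof    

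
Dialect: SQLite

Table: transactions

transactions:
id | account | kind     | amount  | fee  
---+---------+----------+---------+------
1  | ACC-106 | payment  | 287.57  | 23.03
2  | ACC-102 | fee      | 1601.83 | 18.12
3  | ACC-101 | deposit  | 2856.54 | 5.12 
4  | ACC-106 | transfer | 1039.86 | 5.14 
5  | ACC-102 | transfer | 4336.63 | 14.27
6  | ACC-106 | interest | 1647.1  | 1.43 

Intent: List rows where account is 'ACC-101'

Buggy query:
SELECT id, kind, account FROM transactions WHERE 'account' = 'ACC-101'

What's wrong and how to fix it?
Bug: 'account' in single quotes is a string literal, not the column; the comparison is literal-vs-literal and never true

Fix: Reference the column as account without single quotes

Corrected query:
SELECT id, kind, account FROM transactions WHERE account = 'ACC-101'

Result:
id | kind    | account
---+---------+--------
3  | deposit | ACC-101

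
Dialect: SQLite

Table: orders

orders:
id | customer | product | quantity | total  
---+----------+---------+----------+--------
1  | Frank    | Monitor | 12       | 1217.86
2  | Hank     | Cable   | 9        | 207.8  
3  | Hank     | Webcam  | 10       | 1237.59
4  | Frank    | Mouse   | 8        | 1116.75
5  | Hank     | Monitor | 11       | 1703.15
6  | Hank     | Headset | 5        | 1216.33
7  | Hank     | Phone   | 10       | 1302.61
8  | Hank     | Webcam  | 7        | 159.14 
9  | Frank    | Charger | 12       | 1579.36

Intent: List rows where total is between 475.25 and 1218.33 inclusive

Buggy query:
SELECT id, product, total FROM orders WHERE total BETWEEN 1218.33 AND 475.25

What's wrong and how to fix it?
Bug: BETWEEN expects the lower bound first; with 1218.33 AND 475.25 the range is empty

Fix: Write BETWEEN 475.25 AND 1218.33

Corrected query:
SELECT id, product, total FROM orders WHERE total BETWEEN 475.25 AND 1218.33

Result:
id | product | total  
---+---------+--------
1  | Monitor | 1217.86
4  | Mouse   | 1116.75
6  | Headset | 1216.33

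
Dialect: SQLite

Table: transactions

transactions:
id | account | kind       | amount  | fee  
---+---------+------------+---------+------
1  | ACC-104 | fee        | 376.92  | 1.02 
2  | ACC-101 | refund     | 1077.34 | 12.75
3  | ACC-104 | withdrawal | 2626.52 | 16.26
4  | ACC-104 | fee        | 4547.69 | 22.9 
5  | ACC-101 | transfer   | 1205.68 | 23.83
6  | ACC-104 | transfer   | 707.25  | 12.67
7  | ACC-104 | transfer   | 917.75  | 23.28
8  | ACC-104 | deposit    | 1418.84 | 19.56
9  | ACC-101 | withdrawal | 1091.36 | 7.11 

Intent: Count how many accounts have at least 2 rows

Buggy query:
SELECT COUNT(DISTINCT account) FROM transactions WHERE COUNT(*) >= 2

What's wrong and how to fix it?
Bug: WHERE filters individual rows, not groups, so a group-level COUNT is invalid there

Fix: Group first with HAVING COUNT(*) >= 2, then COUNT the resulting groups

Corrected query:
SELECT COUNT(*) FROM (SELECT account FROM transactions GROUP BY account HAVING COUNT(*) >= 2)

Result:
COUNT(*)
--------
2       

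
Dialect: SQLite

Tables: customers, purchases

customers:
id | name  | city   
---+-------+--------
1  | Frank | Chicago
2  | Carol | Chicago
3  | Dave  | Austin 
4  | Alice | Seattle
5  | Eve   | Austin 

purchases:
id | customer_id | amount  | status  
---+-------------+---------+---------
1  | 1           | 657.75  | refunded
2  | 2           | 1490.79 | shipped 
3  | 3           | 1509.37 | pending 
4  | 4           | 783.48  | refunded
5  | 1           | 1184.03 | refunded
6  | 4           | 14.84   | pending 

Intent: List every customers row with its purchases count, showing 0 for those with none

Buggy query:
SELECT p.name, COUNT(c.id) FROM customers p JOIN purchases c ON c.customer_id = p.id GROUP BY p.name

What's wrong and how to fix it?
Bug: INNER JOIN drops customers rows that have no matching purchases rows

Fix: Use LEFT JOIN so parents without children still appear (COUNT(c.id) gives 0)

Corrected query:
SELECT p.name, COUNT(c.id) FROM customers p LEFT JOIN purchases c ON c.customer_id = p.id GROUP BY p.name

Result:
name  | COUNT(c.id)
------+------------
Alice | 2          
Carol | 1          
Dave  | 1          
Eve   | 0          
Frank | 2          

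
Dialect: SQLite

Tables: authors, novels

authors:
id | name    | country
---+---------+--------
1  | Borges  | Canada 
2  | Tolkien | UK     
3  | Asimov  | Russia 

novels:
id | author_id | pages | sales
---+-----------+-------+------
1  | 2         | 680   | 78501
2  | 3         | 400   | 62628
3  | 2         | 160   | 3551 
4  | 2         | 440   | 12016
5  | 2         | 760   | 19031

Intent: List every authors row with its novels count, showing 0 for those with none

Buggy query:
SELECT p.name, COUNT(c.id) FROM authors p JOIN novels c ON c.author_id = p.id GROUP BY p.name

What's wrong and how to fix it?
Bug: An inner join excludes parents with zero children

Fix: Switch to LEFT JOIN to retain unmatched parent rows

Corrected query:
SELECT p.name, COUNT(c.id) FROM authors p LEFT JOIN novels c ON c.author_id = p.id GROUP BY p.name

Result:
name    | COUNT(c.id)
--------+------------
Asimov  | 1          
Borges  | 0          
Tolkien | 4          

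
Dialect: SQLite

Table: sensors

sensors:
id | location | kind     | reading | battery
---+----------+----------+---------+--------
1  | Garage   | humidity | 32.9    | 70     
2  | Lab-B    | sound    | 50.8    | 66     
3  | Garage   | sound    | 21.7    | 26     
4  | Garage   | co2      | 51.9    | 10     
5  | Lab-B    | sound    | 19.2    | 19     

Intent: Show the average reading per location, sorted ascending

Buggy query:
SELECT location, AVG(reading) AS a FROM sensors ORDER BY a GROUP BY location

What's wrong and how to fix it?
Bug: GROUP BY must precede ORDER BY

Fix: Reorder: SELECT … FROM … GROUP BY … ORDER BY …

Corrected query:
SELECT location, AVG(reading) AS a FROM sensors GROUP BY location ORDER BY a

Result:
location | a   
---------+-----
Lab-B    | 35  
Garage   | 35.5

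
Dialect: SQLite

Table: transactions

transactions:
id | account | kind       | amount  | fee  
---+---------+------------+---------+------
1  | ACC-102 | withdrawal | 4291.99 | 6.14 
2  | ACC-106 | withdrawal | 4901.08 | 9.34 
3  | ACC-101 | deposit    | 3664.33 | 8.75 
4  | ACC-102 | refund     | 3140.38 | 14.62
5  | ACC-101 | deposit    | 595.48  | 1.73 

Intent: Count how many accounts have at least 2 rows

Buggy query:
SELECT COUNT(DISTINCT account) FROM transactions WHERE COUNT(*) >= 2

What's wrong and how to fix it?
Bug: WHERE filters individual rows, not groups, so a group-level COUNT is invalid there

Fix: Group first with HAVING COUNT(*) >= 2, then COUNT the resulting groups

Corrected query:
SELECT COUNT(*) FROM (SELECT account FROM transactions GROUP BY account HAVING COUNT(*) >= 2)

Result:
COUNT(*)
--------
2       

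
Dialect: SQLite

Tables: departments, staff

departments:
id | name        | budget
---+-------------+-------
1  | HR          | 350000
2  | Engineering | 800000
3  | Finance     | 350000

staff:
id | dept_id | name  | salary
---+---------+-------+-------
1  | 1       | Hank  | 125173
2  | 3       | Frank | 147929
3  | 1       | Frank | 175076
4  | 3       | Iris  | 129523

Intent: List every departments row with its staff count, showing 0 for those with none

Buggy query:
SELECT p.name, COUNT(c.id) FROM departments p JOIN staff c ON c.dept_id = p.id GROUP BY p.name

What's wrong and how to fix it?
Bug: An inner join excludes parents with zero children

Fix: Use LEFT JOIN so parents without children still appear (COUNT(c.id) gives 0)

Corrected query:
SELECT p.name, COUNT(c.id) FROM departments p LEFT JOIN staff c ON c.dept_id = p.id GROUP BY p.name

Result:
name        | COUNT(c.id)
------------+------------
Engineering | 0          
Finance     | 2          
HR          | 2          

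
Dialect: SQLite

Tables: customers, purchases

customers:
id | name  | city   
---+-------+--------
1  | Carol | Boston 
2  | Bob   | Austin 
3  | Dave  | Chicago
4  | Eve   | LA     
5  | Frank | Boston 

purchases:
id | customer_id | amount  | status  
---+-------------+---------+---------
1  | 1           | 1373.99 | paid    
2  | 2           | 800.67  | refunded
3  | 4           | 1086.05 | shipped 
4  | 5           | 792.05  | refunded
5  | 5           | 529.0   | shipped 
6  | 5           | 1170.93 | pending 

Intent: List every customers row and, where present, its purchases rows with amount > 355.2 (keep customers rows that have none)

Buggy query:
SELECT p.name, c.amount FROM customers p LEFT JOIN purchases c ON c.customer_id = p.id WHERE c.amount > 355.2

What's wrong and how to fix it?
Bug: Filtering c.amount in WHERE discards the NULL rows produced by LEFT JOIN, turning it into an inner join

Fix: Move the right-table condition into the ON clause so unmatched parents are kept

Corrected query:
SELECT p.name, c.amount FROM customers p LEFT JOIN purchases c ON c.customer_id = p.id AND c.amount > 355.2

Result:
name  | amount 
------+--------
Carol | 1373.99
Bob   | 800.67 
Dave  | NULL   
Eve   | 1086.05
Frank | 529    
Frank | 792.05 
Frank | 1170.93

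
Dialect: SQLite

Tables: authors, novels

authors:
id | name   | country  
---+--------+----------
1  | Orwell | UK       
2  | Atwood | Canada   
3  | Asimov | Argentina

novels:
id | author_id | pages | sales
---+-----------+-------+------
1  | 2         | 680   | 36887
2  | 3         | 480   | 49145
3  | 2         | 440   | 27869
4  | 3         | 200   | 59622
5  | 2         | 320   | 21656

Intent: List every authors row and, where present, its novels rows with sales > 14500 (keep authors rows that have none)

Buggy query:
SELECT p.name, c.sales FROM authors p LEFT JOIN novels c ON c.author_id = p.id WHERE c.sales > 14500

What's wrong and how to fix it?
Bug: Filtering c.sales in WHERE discards the NULL rows produced by LEFT JOIN, turning it into an inner join

Fix: Move the right-table condition into the ON clause so unmatched parents are kept

Corrected query:
SELECT p.name, c.sales FROM authors p LEFT JOIN novels c ON c.author_id = p.id AND c.sales > 14500

Result:
name   | sales
-------+------
Orwell | NULL 
Atwood | 21656
Atwood | 27869
Atwood | 36887
Asimov | 49145
Asimov | 59622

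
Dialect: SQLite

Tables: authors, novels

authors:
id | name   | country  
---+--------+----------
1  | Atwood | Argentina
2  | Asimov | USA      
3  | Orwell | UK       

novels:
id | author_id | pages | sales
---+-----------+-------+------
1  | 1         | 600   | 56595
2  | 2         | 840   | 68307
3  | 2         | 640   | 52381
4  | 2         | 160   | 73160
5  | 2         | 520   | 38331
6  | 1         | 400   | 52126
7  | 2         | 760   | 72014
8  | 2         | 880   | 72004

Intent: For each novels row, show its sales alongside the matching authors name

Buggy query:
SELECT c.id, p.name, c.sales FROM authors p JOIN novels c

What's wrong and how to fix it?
Bug: Missing join condition: each novels row is matched to all authors rows instead of just its own

Fix: Specify the join condition linking the foreign key to the parent id

Corrected query:
SELECT c.id, p.name, c.sales FROM authors p JOIN novels c ON c.author_id = p.id

Result:
id | name   | sales
---+--------+------
1  | Atwood | 56595
2  | Asimov | 68307
3  | Asimov | 52381
4  | Asimov | 73160
5  | Asimov | 38331
6  | Atwood | 52126
7  | Asimov | 72014
8  | Asimov | 72004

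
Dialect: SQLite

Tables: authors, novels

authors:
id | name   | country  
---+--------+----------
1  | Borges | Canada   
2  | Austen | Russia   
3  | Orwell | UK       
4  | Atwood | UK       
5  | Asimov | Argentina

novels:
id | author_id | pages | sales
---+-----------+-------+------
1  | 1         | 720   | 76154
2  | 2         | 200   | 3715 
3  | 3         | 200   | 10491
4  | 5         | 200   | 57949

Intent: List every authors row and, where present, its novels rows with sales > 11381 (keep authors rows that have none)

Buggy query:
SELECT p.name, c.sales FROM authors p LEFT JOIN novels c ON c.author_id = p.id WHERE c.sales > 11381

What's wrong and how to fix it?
Bug: A WHERE condition on the right-hand table after LEFT JOIN drops unmatched parents

Fix: Move the right-table condition into the ON clause so unmatched parents are kept

Corrected query:
SELECT p.name, c.sales FROM authors p LEFT JOIN novels c ON c.author_id = p.id AND c.sales > 11381

Result:
name   | sales
-------+------
Borges | 76154
Austen | NULL 
Orwell | NULL 
Atwood | NULL 
Asimov | 57949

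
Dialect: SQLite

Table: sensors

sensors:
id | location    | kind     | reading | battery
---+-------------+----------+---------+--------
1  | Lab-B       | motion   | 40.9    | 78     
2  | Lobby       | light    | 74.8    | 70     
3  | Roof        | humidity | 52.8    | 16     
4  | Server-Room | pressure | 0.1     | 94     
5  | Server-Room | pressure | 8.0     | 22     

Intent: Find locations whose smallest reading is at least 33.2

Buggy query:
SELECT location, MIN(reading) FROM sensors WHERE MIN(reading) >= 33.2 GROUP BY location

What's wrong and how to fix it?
Bug: MIN() in WHERE is a misuse of aggregate

Fix: Replace WHERE with HAVING after the GROUP BY

Corrected query:
SELECT location, MIN(reading) FROM sensors GROUP BY location HAVING MIN(reading) >= 33.2

Result:
location | MIN(reading)
---------+-------------
Lab-B    | 40.9        
Lobby    | 74.8        
Roof     | 52.8        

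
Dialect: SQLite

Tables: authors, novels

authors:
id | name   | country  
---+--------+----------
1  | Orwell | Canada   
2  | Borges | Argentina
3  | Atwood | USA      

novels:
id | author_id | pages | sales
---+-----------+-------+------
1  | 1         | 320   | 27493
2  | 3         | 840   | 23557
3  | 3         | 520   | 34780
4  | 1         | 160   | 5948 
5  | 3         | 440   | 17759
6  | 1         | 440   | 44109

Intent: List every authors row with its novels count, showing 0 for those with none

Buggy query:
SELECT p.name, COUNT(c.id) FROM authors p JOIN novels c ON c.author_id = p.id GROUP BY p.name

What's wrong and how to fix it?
Bug: INNER JOIN drops authors rows that have no matching novels rows

Fix: Switch to LEFT JOIN to retain unmatched parent rows

Corrected query:
SELECT p.name, COUNT(c.id) FROM authors p LEFT JOIN novels c ON c.author_id = p.id GROUP BY p.name

Result:
name   | COUNT(c.id)
-------+------------
Atwood | 3          
Borges | 0          
Orwell | 3          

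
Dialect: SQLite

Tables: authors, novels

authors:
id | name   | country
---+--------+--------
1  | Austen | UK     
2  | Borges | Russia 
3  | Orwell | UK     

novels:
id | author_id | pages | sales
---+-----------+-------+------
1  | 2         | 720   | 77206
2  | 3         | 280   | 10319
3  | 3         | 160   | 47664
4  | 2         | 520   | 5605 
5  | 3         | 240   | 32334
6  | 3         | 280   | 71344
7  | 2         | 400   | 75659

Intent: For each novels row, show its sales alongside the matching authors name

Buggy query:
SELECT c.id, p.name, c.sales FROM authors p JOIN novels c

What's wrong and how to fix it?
Bug: Missing join condition: each novels row is matched to all authors rows instead of just its own

Fix: Specify the join condition linking the foreign key to the parent id

Corrected query:
SELECT c.id, p.name, c.sales FROM authors p JOIN novels c ON c.author_id = p.id

Result:
id | name   | sales
---+--------+------
1  | Borges | 77206
2  | Orwell | 10319
3  | Orwell | 47664
4  | Borges | 5605 
5  | Orwell | 32334
6  | Orwell | 71344
7  | Borges | 75659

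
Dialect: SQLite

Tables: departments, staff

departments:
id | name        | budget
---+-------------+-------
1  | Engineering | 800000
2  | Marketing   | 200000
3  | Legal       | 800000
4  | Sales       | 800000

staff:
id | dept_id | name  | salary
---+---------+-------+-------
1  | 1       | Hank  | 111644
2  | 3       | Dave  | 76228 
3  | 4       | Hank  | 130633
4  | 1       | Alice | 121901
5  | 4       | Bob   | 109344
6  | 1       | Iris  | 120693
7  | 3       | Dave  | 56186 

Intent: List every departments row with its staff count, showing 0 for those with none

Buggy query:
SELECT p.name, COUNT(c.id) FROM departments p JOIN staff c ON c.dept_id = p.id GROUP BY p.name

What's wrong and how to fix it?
Bug: An inner join excludes parents with zero children

Fix: Switch to LEFT JOIN to retain unmatched parent rows

Corrected query:
SELECT p.name, COUNT(c.id) FROM departments p LEFT JOIN staff c ON c.dept_id = p.id GROUP BY p.name

Result:
name        | COUNT(c.id)
------------+------------
Engineering | 3          
Legal       | 2          
Marketing   | 0          
Sales       | 2          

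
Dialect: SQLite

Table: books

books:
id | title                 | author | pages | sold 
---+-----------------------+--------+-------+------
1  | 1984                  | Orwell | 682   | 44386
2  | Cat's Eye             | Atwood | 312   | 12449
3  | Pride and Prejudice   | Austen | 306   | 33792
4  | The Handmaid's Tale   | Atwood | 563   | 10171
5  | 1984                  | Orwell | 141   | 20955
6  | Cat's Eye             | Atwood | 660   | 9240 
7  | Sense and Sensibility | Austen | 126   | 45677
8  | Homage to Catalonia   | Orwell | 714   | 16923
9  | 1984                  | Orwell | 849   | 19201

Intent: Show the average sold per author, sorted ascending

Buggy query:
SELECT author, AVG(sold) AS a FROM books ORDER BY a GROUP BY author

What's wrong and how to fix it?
Bug: ORDER BY appears before GROUP BY; SQL clause order requires GROUP BY first

Fix: Move ORDER BY to the end, after GROUP BY

Corrected query:
SELECT author, AVG(sold) AS a FROM books GROUP BY author ORDER BY a

Result:
author | a       
-------+---------
Atwood | 10620   
Orwell | 25366.25
Austen | 39734.5 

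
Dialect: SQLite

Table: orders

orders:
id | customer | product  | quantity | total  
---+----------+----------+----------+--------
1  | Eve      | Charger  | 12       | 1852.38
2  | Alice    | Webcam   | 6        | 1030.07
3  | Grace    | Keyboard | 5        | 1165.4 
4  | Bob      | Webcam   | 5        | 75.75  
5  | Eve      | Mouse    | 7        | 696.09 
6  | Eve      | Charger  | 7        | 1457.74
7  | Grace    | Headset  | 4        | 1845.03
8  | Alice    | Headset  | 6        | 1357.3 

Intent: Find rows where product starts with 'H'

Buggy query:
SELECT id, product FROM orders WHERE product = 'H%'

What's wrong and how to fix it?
Bug: Wildcards only work with LIKE; '=' treats '%' as a literal character

Fix: Use LIKE for wildcard pattern matching

Corrected query:
SELECT id, product FROM orders WHERE product LIKE 'H%'

Result:
id | product
---+--------
7  | Headset
8  | Headset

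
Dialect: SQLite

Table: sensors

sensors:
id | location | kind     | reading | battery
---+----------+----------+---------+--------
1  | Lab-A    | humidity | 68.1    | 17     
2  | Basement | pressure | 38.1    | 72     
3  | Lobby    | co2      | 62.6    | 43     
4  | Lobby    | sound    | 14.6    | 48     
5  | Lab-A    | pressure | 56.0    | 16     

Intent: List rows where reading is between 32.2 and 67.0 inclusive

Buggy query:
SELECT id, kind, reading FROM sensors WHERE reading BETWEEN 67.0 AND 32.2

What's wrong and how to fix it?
Bug: The bounds are reversed; BETWEEN a AND b requires a <= b to match anything

Fix: Write BETWEEN 32.2 AND 67.0

Corrected query:
SELECT id, kind, reading FROM sensors WHERE reading BETWEEN 32.2 AND 67.0

Result:
id | kind     | reading
---+----------+--------
2  | pressure | 38.1   
3  | co2      | 62.6   
5  | pressure | 56     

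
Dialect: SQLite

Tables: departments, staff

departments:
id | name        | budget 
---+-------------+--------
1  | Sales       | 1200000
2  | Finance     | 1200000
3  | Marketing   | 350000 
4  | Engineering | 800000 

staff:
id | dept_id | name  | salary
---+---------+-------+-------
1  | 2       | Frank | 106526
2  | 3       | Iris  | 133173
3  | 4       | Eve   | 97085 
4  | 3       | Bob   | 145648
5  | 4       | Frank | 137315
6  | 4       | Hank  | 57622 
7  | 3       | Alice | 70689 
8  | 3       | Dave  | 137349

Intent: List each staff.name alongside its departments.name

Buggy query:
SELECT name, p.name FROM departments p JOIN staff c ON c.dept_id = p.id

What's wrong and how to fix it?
Bug: Both tables have a 'name' column; the unqualified reference is ambiguous

Fix: Qualify the column with its table alias (c.name)

Corrected query:
SELECT c.name, p.name FROM departments p JOIN staff c ON c.dept_id = p.id

Result:
name  | name       
------+------------
Frank | Finance    
Iris  | Marketing  
Eve   | Engineering
Bob   | Marketing  
Frank | Engineering
Hank  | Engineering
Alice | Marketing  
Dave  | Marketing  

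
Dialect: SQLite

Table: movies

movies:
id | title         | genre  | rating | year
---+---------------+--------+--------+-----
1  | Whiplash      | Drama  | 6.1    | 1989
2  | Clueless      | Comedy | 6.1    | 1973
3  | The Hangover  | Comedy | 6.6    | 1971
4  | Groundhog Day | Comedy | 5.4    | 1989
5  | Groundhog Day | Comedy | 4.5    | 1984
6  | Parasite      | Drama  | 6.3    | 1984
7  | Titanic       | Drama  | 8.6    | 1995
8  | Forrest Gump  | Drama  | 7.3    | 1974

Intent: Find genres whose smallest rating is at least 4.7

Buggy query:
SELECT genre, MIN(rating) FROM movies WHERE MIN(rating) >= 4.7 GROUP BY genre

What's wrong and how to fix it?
Bug: Aggregates like MIN are computed per group after WHERE runs

Fix: Use HAVING for the per-group MIN condition

Corrected query:
SELECT genre, MIN(rating) FROM movies GROUP BY genre HAVING MIN(rating) >= 4.7

Result:
genre | MIN(rating)
------+------------
Drama | 6.1        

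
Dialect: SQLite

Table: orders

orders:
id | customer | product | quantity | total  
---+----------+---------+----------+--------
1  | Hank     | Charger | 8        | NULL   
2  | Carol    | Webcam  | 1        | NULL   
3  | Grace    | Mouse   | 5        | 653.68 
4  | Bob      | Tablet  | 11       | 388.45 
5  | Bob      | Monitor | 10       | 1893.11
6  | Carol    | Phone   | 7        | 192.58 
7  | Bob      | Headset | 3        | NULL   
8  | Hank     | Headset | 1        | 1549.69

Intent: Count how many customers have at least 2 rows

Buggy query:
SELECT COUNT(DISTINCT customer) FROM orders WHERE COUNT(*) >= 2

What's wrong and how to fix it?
Bug: WHERE filters individual rows, not groups, so a group-level COUNT is invalid there

Fix: Group first with HAVING COUNT(*) >= 2, then COUNT the resulting groups

Corrected query:
SELECT COUNT(*) FROM (SELECT customer FROM orders GROUP BY customer HAVING COUNT(*) >= 2)

Result:
COUNT(*)
--------
3       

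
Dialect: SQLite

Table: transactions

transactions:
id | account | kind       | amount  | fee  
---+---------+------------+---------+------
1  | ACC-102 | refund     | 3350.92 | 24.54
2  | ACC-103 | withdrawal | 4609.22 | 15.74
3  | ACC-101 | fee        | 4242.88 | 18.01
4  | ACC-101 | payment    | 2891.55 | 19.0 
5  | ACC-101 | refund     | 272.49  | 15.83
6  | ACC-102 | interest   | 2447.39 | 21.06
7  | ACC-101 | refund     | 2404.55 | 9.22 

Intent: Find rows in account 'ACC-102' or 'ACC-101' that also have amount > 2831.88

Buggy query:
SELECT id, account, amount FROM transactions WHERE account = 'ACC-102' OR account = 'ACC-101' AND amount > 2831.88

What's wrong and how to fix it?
Bug: AND binds tighter than OR, so this parses as account = 'ACC-102' OR (account = 'ACC-101' AND amount > 2831.88)

Fix: Add parentheses around the OR so the AND applies to both alternatives

Corrected query:
SELECT id, account, amount FROM transactions WHERE (account = 'ACC-102' OR account = 'ACC-101') AND amount > 2831.88

Result:
id | account | amount 
---+---------+--------
1  | ACC-102 | 3350.92
3  | ACC-101 | 4242.88
4  | ACC-101 | 2891.55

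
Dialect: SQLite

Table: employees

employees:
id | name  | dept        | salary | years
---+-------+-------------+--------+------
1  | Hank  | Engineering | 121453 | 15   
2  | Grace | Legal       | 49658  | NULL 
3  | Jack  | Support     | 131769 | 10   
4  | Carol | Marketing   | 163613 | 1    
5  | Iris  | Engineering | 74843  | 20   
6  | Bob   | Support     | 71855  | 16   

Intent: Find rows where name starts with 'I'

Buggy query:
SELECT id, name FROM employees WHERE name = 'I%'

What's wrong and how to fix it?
Bug: '=' compares the literal string including the % character; pattern matching needs LIKE

Fix: Replace '=' with LIKE so 'I%' is treated as a pattern

Corrected query:
SELECT id, name FROM employees WHERE name LIKE 'I%'

Result:
id | name
---+-----
5  | Iris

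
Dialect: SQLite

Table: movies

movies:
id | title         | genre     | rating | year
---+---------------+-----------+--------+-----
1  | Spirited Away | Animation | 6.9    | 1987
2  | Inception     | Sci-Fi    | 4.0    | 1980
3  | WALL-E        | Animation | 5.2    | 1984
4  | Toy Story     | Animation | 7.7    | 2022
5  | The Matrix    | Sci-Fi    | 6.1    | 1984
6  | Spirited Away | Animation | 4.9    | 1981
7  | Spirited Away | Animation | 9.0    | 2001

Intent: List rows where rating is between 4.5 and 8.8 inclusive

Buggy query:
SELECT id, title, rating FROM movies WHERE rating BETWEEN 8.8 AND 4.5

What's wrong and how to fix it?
Bug: The bounds are reversed; BETWEEN a AND b requires a <= b to match anything

Fix: Swap the bounds so the smaller value comes first

Corrected query:
SELECT id, title, rating FROM movies WHERE rating BETWEEN 4.5 AND 8.8

Result:
id | title         | rating
---+---------------+-------
1  | Spirited Away | 6.9   
3  | WALL-E        | 5.2   
4  | Toy Story     | 7.7   
5  | The Matrix    | 6.1   
6  | Spirited Away | 4.9   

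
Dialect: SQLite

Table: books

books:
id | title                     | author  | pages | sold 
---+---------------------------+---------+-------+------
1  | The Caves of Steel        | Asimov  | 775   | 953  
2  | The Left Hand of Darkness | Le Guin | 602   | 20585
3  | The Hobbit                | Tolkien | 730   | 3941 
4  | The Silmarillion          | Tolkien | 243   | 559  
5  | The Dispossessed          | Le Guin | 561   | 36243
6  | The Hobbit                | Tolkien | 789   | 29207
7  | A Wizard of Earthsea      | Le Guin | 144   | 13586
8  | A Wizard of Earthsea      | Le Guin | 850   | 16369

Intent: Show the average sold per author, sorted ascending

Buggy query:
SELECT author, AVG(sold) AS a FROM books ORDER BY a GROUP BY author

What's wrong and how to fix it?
Bug: ORDER BY appears before GROUP BY; SQL clause order requires GROUP BY first

Fix: Move ORDER BY to the end, after GROUP BY

Corrected query:
SELECT author, AVG(sold) AS a FROM books GROUP BY author ORDER BY a

Result:
author  | a           
--------+-------------
Asimov  | 953         
Tolkien | 11235.666667
Le Guin | 21695.75    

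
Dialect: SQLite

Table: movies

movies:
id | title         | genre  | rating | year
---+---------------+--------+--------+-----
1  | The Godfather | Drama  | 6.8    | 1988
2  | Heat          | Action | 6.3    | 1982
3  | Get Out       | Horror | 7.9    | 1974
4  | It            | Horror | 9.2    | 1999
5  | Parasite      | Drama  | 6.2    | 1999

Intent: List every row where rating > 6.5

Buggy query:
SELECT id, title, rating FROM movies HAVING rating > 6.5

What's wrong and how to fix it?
Bug: HAVING filters the output of aggregation, but this query has no GROUP BY and no aggregate functions, so SQLite rejects it (HAVING clause on a non-aggregate query); the condition here is per row

Fix: Replace HAVING with WHERE since the condition applies to individual rows

Corrected query:
SELECT id, title, rating FROM movies WHERE rating > 6.5

Result:
id | title         | rating
---+---------------+-------
1  | The Godfather | 6.8   
3  | Get Out       | 7.9   
4  | It            | 9.2   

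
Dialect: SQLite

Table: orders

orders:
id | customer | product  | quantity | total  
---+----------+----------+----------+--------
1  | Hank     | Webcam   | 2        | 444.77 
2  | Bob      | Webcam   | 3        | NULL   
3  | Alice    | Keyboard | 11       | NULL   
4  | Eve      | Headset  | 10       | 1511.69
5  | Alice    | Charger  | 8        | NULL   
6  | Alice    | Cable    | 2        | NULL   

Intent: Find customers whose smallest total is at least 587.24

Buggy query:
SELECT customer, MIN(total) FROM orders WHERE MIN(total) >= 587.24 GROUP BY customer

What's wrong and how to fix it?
Bug: Aggregates like MIN are computed per group after WHERE runs

Fix: Use HAVING for the per-group MIN condition

Corrected query:
SELECT customer, MIN(total) FROM orders GROUP BY customer HAVING MIN(total) >= 587.24

Result:
customer | MIN(total)
---------+-----------
Eve      | 1511.69   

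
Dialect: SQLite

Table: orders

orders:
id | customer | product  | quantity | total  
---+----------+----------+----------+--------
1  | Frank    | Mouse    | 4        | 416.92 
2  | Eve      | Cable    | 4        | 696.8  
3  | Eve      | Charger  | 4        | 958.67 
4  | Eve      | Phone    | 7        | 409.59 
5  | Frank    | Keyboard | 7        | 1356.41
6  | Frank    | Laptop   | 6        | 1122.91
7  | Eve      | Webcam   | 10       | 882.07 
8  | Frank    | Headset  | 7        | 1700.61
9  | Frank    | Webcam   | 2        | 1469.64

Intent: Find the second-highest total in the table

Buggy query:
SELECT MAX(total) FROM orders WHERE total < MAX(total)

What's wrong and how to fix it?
Bug: The inner MAX is an aggregate inside WHERE, which is not allowed

Fix: Compute the overall MAX in a subquery, then take MAX of rows below it

Corrected query:
SELECT MAX(total) FROM orders WHERE total < (SELECT MAX(total) FROM orders)

Result:
MAX(total)
----------
1469.64   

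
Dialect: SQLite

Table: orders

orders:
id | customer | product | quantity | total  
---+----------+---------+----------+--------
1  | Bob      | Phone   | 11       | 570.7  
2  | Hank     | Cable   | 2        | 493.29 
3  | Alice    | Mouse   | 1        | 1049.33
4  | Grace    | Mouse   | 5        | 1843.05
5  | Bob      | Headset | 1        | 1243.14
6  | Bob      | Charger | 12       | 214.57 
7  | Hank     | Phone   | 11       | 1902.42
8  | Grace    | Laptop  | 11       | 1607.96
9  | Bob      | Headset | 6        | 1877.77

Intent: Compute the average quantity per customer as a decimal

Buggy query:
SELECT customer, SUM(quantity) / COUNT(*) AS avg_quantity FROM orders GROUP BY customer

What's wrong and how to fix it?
Bug: SUM(quantity) and COUNT(*) are both integers; the division truncates the fractional part

Fix: Multiply by 1.0 (or CAST to REAL) to force floating-point division

Corrected query:
SELECT customer, SUM(quantity) * 1.0 / COUNT(*) AS avg_quantity FROM orders GROUP BY customer

Result:
customer | avg_quantity
---------+-------------
Alice    | 1           
Bob      | 7.5         
Grace    | 8           
Hank     | 6.5         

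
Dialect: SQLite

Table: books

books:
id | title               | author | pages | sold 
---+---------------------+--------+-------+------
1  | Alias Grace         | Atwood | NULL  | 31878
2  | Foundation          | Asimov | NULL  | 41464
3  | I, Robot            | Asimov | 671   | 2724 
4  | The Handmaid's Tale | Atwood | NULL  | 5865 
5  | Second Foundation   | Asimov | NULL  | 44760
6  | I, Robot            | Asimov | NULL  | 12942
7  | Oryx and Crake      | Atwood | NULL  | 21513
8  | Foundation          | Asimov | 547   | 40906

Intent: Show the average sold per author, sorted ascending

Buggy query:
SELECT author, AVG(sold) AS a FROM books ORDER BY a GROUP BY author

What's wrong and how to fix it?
Bug: ORDER BY appears before GROUP BY; SQL clause order requires GROUP BY first

Fix: Reorder: SELECT … FROM … GROUP BY … ORDER BY …

Corrected query:
SELECT author, AVG(sold) AS a FROM books GROUP BY author ORDER BY a

Result:
author | a      
-------+--------
Atwood | 19752  
Asimov | 28559.2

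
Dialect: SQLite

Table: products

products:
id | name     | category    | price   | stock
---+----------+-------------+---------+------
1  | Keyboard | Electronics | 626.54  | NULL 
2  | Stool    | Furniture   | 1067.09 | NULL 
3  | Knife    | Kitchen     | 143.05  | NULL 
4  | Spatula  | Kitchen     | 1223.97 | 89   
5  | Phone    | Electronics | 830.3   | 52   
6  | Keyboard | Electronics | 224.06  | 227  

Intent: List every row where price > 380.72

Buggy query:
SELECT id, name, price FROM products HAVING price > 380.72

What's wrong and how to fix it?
Bug: This is a non-aggregate query (no GROUP BY, no aggregates), so in SQLite the HAVING clause is invalid here; a row-level condition belongs in WHERE

Fix: Replace HAVING with WHERE since the condition applies to individual rows

Corrected query:
SELECT id, name, price FROM products WHERE price > 380.72

Result:
id | name     | price  
---+----------+--------
1  | Keyboard | 626.54 
2  | Stool    | 1067.09
4  | Spatula  | 1223.97
5  | Phone    | 830.3  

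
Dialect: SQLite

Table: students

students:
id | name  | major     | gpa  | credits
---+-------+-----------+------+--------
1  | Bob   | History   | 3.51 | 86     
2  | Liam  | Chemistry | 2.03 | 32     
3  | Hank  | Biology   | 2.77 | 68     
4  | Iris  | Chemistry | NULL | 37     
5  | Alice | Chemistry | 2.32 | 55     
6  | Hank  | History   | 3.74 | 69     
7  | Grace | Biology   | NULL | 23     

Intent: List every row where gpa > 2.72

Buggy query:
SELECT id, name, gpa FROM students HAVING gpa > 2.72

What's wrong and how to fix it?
Bug: HAVING filters the output of aggregation, but this query has no GROUP BY and no aggregate functions, so SQLite rejects it (HAVING clause on a non-aggregate query); the condition here is per row

Fix: Replace HAVING with WHERE since the condition applies to individual rows

Corrected query:
SELECT id, name, gpa FROM students WHERE gpa > 2.72

Result:
id | name | gpa 
---+------+-----
1  | Bob  | 3.51
3  | Hank | 2.77
6  | Hank | 3.74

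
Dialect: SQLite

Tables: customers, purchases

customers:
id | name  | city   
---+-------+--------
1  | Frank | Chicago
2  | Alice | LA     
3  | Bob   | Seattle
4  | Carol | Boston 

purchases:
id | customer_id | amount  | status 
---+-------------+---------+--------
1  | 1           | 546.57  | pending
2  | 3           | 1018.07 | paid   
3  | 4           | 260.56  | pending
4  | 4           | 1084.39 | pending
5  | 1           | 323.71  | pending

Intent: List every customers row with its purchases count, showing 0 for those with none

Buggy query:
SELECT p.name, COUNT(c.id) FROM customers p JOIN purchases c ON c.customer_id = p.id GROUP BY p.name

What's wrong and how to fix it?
Bug: An inner join excludes parents with zero children

Fix: Use LEFT JOIN so parents without children still appear (COUNT(c.id) gives 0)

Corrected query:
SELECT p.name, COUNT(c.id) FROM customers p LEFT JOIN purchases c ON c.customer_id = p.id GROUP BY p.name

Result:
name  | COUNT(c.id)
------+------------
Alice | 0          
Bob   | 1          
Carol | 2          
Frank | 2          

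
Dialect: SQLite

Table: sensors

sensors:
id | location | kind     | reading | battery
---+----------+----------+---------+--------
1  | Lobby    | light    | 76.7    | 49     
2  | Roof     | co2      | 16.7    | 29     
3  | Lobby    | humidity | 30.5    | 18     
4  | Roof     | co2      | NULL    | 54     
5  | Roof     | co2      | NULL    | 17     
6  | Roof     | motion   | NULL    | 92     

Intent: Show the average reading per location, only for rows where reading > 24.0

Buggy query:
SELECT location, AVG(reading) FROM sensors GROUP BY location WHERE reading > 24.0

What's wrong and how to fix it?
Bug: WHERE cannot follow GROUP BY

Fix: Place WHERE between FROM and GROUP BY

Corrected query:
SELECT location, AVG(reading) FROM sensors WHERE reading > 24.0 GROUP BY location

Result:
location | AVG(reading)
---------+-------------
Lobby    | 53.6        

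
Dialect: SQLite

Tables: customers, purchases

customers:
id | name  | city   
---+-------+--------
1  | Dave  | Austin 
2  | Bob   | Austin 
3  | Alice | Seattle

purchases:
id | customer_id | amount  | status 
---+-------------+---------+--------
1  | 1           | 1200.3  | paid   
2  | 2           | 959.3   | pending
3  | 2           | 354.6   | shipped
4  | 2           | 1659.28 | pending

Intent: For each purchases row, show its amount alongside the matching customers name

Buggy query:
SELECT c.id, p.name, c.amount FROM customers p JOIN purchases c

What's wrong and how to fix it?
Bug: Missing join condition: each purchases row is matched to all customers rows instead of just its own

Fix: Specify the join condition linking the foreign key to the parent id

Corrected query:
SELECT c.id, p.name, c.amount FROM customers p JOIN purchases c ON c.customer_id = p.id

Result:
id | name | amount 
---+------+--------
1  | Dave | 1200.3 
2  | Bob  | 959.3  
3  | Bob  | 354.6  
4  | Bob  | 1659.28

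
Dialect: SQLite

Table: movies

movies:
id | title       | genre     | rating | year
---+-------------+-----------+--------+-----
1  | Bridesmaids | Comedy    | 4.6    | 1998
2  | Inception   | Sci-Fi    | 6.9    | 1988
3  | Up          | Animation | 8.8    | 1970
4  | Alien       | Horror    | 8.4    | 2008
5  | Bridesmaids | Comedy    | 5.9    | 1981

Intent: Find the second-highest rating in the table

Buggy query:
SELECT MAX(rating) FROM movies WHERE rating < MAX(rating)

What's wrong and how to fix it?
Bug: The inner MAX is an aggregate inside WHERE, which is not allowed

Fix: Compute the overall MAX in a subquery, then take MAX of rows below it

Corrected query:
SELECT MAX(rating) FROM movies WHERE rating < (SELECT MAX(rating) FROM movies)

Result:
MAX(rating)
-----------
8.4        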